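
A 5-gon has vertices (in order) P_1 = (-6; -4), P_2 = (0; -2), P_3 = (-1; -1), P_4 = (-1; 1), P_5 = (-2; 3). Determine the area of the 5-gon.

16.5

P_1→P_2: (-6)(-2) − (0)(-4) = 12
P_2→P_3: (0)(-1) − (-1)(-2) = -2
P_3→P_4: (-1)(1) − (-1)(-1) = -2
P_4→P_5: (-1)(3) − (-2)(1) = -1
P_5→P_1: (-2)(-4) − (-6)(3) = 26
Σ = 33
Area = |Σ|/2 = 16.5.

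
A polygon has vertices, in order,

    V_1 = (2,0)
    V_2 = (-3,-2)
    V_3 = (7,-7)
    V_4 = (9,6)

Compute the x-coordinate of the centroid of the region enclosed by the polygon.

141/31

Apply Gauss's area formula. First the cross-terms c_i = x_i·y_{i+1} − x_{i+1}·y_i:
  -4, 35, 105, -12  ⇒  2A = 124, A = 62.
Then Σ (x_i + x_{i+1})·c_i = 1692, so x̄ = 1692 / (6·62) = 141/31.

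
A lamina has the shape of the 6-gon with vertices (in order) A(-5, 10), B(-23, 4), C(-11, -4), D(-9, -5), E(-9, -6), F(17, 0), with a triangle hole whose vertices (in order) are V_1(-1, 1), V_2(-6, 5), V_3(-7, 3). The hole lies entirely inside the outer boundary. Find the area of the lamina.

Outer boundary:
Apply Gauss's area formula: 2A = Σ (x_i·y_{i+1} − x_{i+1}·y_i), indices taken mod 6.
Cross-terms: 210, 136, 19, 9, 102, 170  ⇒  Σ = 646
Area = |Σ|/2 = 323.
Hole:
Apply the shoelace (surveyor's) formula: 2A = Σ (x_i·y_{i+1} − x_{i+1}·y_i), indices taken mod 3.
Cross-terms: 1, 17, -4  ⇒  Σ = 14
Area = |Σ|/2 = 7.
Net area = 323 − 7 = 316.

316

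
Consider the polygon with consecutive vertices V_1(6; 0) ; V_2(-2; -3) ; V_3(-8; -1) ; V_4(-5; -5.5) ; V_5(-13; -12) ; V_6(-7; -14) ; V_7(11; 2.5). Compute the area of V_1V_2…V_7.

103.5

Apply the shoelace (surveyor's) formula: 2A = Σ (x_i·y_{i+1} − x_{i+1}·y_i), indices taken mod 7.
V_1→V_2: (6)(-3) − (-2)(0) = -18
V_2→V_3: (-2)(-1) − (-8)(-3) = -22
V_3→V_4: (-8)(-5.5) − (-5)(-1) = 39
V_4→V_5: (-5)(-12) − (-13)(-5.5) = -11.5
V_5→V_6: (-13)(-14) − (-7)(-12) = 98
V_6→V_7: (-7)(2.5) − (11)(-14) = 136.5
V_7→V_1: (11)(0) − (6)(2.5) = -15
Σ = 207
Area = |Σ|/2 = 103.5.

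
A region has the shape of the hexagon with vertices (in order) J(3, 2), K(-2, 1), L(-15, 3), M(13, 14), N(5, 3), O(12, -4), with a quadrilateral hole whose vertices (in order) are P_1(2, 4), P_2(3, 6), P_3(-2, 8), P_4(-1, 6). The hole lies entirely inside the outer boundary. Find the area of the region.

Outer boundary:
Apply the shoelace (surveyor's) formula: 2A = Σ (x_i·y_{i+1} − x_{i+1}·y_i), indices taken mod 6.
Σ = (7) + (9) + (-249) + (-31) + (-56) + (36) = -284
Area = |Σ|/2 = 142.
Hole:
Σ = (0) + (36) + (-4) + (-16) = 16
Area = |Σ|/2 = 8.
Net area = 142 − 8 = 134.

134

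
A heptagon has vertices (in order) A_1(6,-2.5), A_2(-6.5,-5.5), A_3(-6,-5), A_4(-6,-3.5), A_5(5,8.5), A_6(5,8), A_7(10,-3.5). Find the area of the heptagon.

Σ = (-49.25) + (-0.5) + (-9) + (-33.5) + (-2.5) + (-97.5) + (-4) = -196.25
Area = |Σ|/2 = 98.125.

98.125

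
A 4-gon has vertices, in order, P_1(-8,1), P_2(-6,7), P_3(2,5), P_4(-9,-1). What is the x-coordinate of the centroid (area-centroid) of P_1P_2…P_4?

Apply Gauss's area formula. First the cross-terms c_i = x_i·y_{i+1} − x_{i+1}·y_i:
  -50, -44, 43, -17  ⇒  2A = -68, A = -34.
Then Σ (x_i + x_{i+1})·c_i = 864, so x̄ = 864 / (6·(-34)) = -72/17.

-72/17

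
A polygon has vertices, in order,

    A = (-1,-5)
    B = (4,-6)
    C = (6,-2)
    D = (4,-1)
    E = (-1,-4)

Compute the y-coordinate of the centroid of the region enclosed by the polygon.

Apply the shoelace formula. First the cross-terms c_i = x_i·y_{i+1} − x_{i+1}·y_i:
  26, 28, 2, -17, 1  ⇒  2A = 40, A = 20.
Then Σ (y_i + y_{i+1})·c_i = -440, so ȳ = -440 / (6·20) = -11/3.

-11/3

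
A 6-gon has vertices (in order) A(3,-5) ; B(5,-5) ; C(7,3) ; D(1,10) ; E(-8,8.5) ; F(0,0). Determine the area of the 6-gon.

Cross-terms: 10, 50, 67, 88.5, 0, 0  ⇒  Σ = 215.5
Area = |Σ|/2 = 107.75.

107.75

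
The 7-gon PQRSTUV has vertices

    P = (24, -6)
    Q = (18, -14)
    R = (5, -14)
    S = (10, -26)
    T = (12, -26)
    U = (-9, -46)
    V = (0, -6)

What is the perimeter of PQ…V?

|PQ| = √((-6)² + (-8)²) = √100 = 10
|QR| = √((-13)² + (0)²) = √169 = 13
|RS| = √((5)² + (-12)²) = √169 = 13
|ST| = √((2)² + (0)²) = √4 = 2
|TU| = √((-21)² + (-20)²) = √841 = 29
|UV| = √((9)² + (40)²) = √1681 = 41
|VP| = √((24)² + (0)²) = √576 = 24
Perimeter = 10 + 13 + 13 + 2 + 29 + 41 + 24 = 132.

132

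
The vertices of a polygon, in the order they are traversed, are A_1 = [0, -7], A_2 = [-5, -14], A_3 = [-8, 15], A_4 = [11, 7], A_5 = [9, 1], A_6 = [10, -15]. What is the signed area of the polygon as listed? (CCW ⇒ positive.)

-355

Apply the shoelace formula: 2A = Σ (x_i·y_{i+1} − x_{i+1}·y_i), indices taken mod 6.
Σ = (-35) + (-187) + (-221) + (-52) + (-145) + (-70) = -710
Signed area = Σ/2 = -355 (negative ⇒ clockwise traversal).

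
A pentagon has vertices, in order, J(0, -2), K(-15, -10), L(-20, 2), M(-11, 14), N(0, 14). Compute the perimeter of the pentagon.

72

|JK| = √((-15)² + (-8)²) = √289 = 17
|KL| = √((-5)² + (12)²) = √169 = 13
|LM| = √((9)² + (12)²) = √225 = 15
|MN| = √((11)² + (0)²) = √121 = 11
|NJ| = √((0)² + (-16)²) = √256 = 16
Perimeter = 17 + 13 + 15 + 11 + 16 = 72.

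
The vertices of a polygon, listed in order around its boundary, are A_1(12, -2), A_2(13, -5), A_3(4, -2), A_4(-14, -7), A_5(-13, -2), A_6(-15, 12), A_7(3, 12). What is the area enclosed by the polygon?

355.5

Apply the surveyor's formula: 2A = Σ (x_i·y_{i+1} − x_{i+1}·y_i), indices taken mod 7.
Cross-terms: -34, -6, -56, -63, -186, -216, -150  ⇒  Σ = -711
Area = |Σ|/2 = 355.5.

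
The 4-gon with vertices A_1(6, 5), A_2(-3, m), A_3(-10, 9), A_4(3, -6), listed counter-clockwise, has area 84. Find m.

6

Write out the shoelace sum; only the two edges meeting at A_2 involve m:
2·Area = [(6·m − (-3)·5) + ((-3)·9 − (-10)·m)] + 84
       = 16·m + 72 = 168
⇒ m = 6.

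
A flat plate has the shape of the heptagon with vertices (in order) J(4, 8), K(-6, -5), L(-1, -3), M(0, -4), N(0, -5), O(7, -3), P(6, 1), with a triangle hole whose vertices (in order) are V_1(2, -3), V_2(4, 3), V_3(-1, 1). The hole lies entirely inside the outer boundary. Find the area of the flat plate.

Outer boundary:
Apply the surveyor's formula: 2A = Σ (x_i·y_{i+1} − x_{i+1}·y_i), indices taken mod 7.
Cross-terms: 28, 13, 4, 0, 35, 25, 44  ⇒  Σ = 149
Area = |Σ|/2 = 74.5.
Hole:
Σ = (18) + (7) + (1) = 26
Area = |Σ|/2 = 13.
Net area = 74.5 − 13 = 61.5.

61.5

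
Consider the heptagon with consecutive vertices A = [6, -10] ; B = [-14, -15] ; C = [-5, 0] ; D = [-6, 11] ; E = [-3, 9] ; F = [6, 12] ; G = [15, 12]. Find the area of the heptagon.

400.5

Apply Gauss's area formula: 2A = Σ (x_i·y_{i+1} − x_{i+1}·y_i), indices taken mod 7.
Σ = (-230) + (-75) + (-55) + (-21) + (-90) + (-108) + (-222) = -801
Area = |Σ|/2 = 400.5.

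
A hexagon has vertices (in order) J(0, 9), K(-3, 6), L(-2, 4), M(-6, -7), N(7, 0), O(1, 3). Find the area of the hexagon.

72

Apply the shoelace (surveyor's) formula: 2A = Σ (x_i·y_{i+1} − x_{i+1}·y_i), indices taken mod 6.
J→K: (0)(6) − (-3)(9) = 27
K→L: (-3)(4) − (-2)(6) = 0
L→M: (-2)(-7) − (-6)(4) = 38
M→N: (-6)(0) − (7)(-7) = 49
N→O: (7)(3) − (1)(0) = 21
O→J: (1)(9) − (0)(3) = 9
Σ = 144
Area = |Σ|/2 = 72.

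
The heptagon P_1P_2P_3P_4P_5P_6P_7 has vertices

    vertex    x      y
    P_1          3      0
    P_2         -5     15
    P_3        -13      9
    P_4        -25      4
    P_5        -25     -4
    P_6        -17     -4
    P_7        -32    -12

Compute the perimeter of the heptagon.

|P_1P_2| = √((-8)² + (15)²) = √289 = 17
|P_2P_3| = √((-8)² + (-6)²) = √100 = 10
|P_3P_4| = √((-12)² + (-5)²) = √169 = 13
|P_4P_5| = √((0)² + (-8)²) = √64 = 8
|P_5P_6| = √((8)² + (0)²) = √64 = 8
|P_6P_7| = √((-15)² + (-8)²) = √289 = 17
|P_7P_1| = √((35)² + (12)²) = √1369 = 37
Perimeter = 17 + 10 + 13 + 8 + 8 + 17 + 37 = 110.

110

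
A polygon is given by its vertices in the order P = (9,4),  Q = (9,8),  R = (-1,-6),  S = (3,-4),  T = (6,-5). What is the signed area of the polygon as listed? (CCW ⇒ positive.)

Σ = (36) + (-46) + (22) + (9) + (69) = 90
Signed area = Σ/2 = 45 (positive ⇒ counter-clockwise traversal).

45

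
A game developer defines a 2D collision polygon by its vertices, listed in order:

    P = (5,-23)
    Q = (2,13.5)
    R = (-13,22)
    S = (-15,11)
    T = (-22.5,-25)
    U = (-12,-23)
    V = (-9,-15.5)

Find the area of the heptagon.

Σ = (113.5) + (219.5) + (187) + (622.5) + (217.5) + (-21) + (284.5) = 1623.5
Area = |Σ|/2 = 811.75.

811.75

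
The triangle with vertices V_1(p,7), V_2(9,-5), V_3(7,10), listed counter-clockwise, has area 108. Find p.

The doubled signed area Σ (x_i y_{i+1} − x_{i+1} y_i) is linear in p.
With p=0 it equals 111; the coefficient of p is -15 (from the two edges through V_1).
So -15·p + 111 = 2·108 = 216 ⇒ p = -7.

-7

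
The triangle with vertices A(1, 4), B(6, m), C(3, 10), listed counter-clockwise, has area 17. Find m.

Write out the shoelace sum; only the two edges meeting at B involve m:
2·Area = [(1·m − 6·4) + (6·10 − 3·m)] + 2
       = -2·m + 38 = 34
⇒ m = 2.

2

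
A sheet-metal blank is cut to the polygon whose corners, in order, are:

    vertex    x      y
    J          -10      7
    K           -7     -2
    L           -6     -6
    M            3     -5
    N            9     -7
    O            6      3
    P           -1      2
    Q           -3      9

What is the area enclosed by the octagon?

160.5

Σ = (69) + (30) + (48) + (24) + (69) + (15) + (-3) + (69) = 321
Area = |Σ|/2 = 160.5.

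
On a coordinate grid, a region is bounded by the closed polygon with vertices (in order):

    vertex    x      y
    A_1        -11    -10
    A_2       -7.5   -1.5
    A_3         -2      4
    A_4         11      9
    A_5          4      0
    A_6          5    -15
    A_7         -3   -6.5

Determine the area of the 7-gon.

Apply Gauss's area formula: 2A = Σ (x_i·y_{i+1} − x_{i+1}·y_i), indices taken mod 7.
Cross-terms: -58.5, -33, -62, -36, -60, -77.5, -41.5  ⇒  Σ = -368.5
Area = |Σ|/2 = 184.25.

184.25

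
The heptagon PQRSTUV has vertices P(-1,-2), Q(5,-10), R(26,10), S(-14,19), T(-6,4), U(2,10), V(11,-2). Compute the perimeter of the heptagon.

134

|PQ| = √((6)² + (-8)²) = √100 = 10
|QR| = √((21)² + (20)²) = √841 = 29
|RS| = √((-40)² + (9)²) = √1681 = 41
|ST| = √((8)² + (-15)²) = √289 = 17
|TU| = √((8)² + (6)²) = √100 = 10
|UV| = √((9)² + (-12)²) = √225 = 15
|VP| = √((-12)² + (0)²) = √144 = 12
Perimeter = 10 + 29 + 41 + 17 + 10 + 15 + 12 = 134.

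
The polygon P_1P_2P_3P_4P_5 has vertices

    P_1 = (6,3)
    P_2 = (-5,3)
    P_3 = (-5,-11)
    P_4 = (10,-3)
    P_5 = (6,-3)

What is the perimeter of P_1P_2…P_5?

52

|P_1P_2| = √((-11)² + (0)²) = √121 = 11
|P_2P_3| = √((0)² + (-14)²) = √196 = 14
|P_3P_4| = √((15)² + (8)²) = √289 = 17
|P_4P_5| = √((-4)² + (0)²) = √16 = 4
|P_5P_1| = √((0)² + (6)²) = √36 = 6
Perimeter = 11 + 14 + 17 + 4 + 6 = 52.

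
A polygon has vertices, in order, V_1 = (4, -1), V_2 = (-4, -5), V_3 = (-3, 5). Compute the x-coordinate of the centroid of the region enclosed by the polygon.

-1

Apply Gauss's area formula. First the cross-terms c_i = x_i·y_{i+1} − x_{i+1}·y_i:
  -24, -35, -17  ⇒  2A = -76, A = -38.
Then Σ (x_i + x_{i+1})·c_i = 228, so x̄ = 228 / (6·(-38)) = -1.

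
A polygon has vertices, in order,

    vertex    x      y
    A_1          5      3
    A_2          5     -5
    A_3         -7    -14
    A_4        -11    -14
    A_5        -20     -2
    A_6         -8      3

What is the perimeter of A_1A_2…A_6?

|A_1A_2| = √((0)² + (-8)²) = √64 = 8
|A_2A_3| = √((-12)² + (-9)²) = √225 = 15
|A_3A_4| = √((-4)² + (0)²) = √16 = 4
|A_4A_5| = √((-9)² + (12)²) = √225 = 15
|A_5A_6| = √((12)² + (5)²) = √169 = 13
|A_6A_1| = √((13)² + (0)²) = √169 = 13
Perimeter = 8 + 15 + 4 + 15 + 13 + 13 = 68.

68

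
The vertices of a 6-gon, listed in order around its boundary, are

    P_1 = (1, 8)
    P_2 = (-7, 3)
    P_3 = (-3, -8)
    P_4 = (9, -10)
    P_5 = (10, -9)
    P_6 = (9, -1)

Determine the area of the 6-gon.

Apply the shoelace (surveyor's) formula: 2A = Σ (x_i·y_{i+1} − x_{i+1}·y_i), indices taken mod 6.
Σ = (59) + (65) + (102) + (19) + (71) + (73) = 389
Area = |Σ|/2 = 194.5.

194.5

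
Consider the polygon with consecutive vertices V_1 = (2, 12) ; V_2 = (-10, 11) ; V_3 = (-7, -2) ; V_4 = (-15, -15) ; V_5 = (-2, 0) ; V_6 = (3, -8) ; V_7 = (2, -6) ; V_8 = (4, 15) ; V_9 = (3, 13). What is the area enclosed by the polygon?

V_1→V_2: (2)(11) − (-10)(12) = 142
V_2→V_3: (-10)(-2) − (-7)(11) = 97
V_3→V_4: (-7)(-15) − (-15)(-2) = 75
V_4→V_5: (-15)(0) − (-2)(-15) = -30
V_5→V_6: (-2)(-8) − (3)(0) = 16
V_6→V_7: (3)(-6) − (2)(-8) = -2
V_7→V_8: (2)(15) − (4)(-6) = 54
V_8→V_9: (4)(13) − (3)(15) = 7
V_9→V_1: (3)(12) − (2)(13) = 10
Σ = 369
Area = |Σ|/2 = 184.5.

184.5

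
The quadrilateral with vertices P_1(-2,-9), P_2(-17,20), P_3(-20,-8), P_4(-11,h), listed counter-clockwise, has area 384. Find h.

-23

Write out the shoelace sum; only the two edges meeting at P_4 involve h:
2·Area = [((-20)·h − (-11)·(-8)) + ((-11)·(-9) − (-2)·h)] + 343
       = -18·h + 354 = 768
⇒ h = -23.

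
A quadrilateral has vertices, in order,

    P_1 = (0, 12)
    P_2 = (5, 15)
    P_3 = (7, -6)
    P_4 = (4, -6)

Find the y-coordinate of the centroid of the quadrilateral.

Apply the shoelace formula. First the cross-terms c_i = x_i·y_{i+1} − x_{i+1}·y_i:
  -60, -135, -18, 48  ⇒  2A = -165, A = -82.5.
Then Σ (y_i + y_{i+1})·c_i = -2331, so ȳ = -2331 / (6·(-82.5)) = 259/55.

259/55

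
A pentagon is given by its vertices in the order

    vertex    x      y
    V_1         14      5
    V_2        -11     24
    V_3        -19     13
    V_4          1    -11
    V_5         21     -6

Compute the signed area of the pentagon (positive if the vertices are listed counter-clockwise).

657

Apply the shoelace (surveyor's) formula: 2A = Σ (x_i·y_{i+1} − x_{i+1}·y_i), indices taken mod 5.
Σ = (391) + (313) + (196) + (225) + (189) = 1314
Signed area = Σ/2 = 657 (positive ⇒ counter-clockwise traversal).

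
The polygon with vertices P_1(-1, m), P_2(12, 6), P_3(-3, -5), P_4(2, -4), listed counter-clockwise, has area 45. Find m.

-12

The doubled signed area Σ (x_i y_{i+1} − x_{i+1} y_i) is linear in m.
With m=0 it equals -30; the coefficient of m is -10 (from the two edges through P_1).
So -10·m + -30 = 2·45 = 90 ⇒ m = -12.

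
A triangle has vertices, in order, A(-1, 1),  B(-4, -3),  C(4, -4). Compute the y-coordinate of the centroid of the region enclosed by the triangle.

Apply Gauss's area formula. First the cross-terms c_i = x_i·y_{i+1} − x_{i+1}·y_i:
  7, 28, 0  ⇒  2A = 35, A = 17.5.
Then Σ (y_i + y_{i+1})·c_i = -210, so ȳ = -210 / (6·17.5) = -2.

-2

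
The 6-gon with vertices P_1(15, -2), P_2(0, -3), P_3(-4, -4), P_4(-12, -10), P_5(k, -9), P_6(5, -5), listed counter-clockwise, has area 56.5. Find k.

-8

The doubled signed area Σ (x_i y_{i+1} − x_{i+1} y_i) is linear in k.
With k=0 it equals 153; the coefficient of k is 5 (from the two edges through P_5).
So 5·k + 153 = 2·56.5 = 113 ⇒ k = -8.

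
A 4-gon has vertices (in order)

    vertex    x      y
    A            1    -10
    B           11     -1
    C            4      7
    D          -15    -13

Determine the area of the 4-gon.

Apply the shoelace formula: 2A = Σ (x_i·y_{i+1} − x_{i+1}·y_i), indices taken mod 4.
A→B: (1)(-1) − (11)(-10) = 109
B→C: (11)(7) − (4)(-1) = 81
C→D: (4)(-13) − (-15)(7) = 53
D→A: (-15)(-10) − (1)(-13) = 163
Σ = 406
Area = |Σ|/2 = 203.

203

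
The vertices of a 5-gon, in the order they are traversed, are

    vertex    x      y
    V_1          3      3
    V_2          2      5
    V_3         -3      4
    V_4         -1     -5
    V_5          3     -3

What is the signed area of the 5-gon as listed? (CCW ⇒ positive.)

43.5

Apply the shoelace (surveyor's) formula: 2A = Σ (x_i·y_{i+1} − x_{i+1}·y_i), indices taken mod 5.
Σ = (9) + (23) + (19) + (18) + (18) = 87
Signed area = Σ/2 = 43.5 (positive ⇒ counter-clockwise traversal).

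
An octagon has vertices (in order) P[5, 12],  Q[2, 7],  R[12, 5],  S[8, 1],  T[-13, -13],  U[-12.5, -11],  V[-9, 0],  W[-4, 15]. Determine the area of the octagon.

279.25

Apply the shoelace (surveyor's) formula: 2A = Σ (x_i·y_{i+1} − x_{i+1}·y_i), indices taken mod 8.
P→Q: (5)(7) − (2)(12) = 11
Q→R: (2)(5) − (12)(7) = -74
R→S: (12)(1) − (8)(5) = -28
S→T: (8)(-13) − (-13)(1) = -91
T→U: (-13)(-11) − (-12.5)(-13) = -19.5
U→V: (-12.5)(0) − (-9)(-11) = -99
V→W: (-9)(15) − (-4)(0) = -135
W→P: (-4)(12) − (5)(15) = -123
Σ = -558.5
Area = |Σ|/2 = 279.25.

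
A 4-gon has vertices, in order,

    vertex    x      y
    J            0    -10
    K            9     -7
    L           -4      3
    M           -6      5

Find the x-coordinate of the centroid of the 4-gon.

Apply the surveyor's formula. First the cross-terms c_i = x_i·y_{i+1} − x_{i+1}·y_i:
  90, -1, -2, 60  ⇒  2A = 147, A = 73.5.
Then Σ (x_i + x_{i+1})·c_i = 465, so x̄ = 465 / (6·73.5) = 155/147.

155/147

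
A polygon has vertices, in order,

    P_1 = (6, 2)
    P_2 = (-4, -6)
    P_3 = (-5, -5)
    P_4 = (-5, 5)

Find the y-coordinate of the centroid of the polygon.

Apply the shoelace formula. First the cross-terms c_i = x_i·y_{i+1} − x_{i+1}·y_i:
  -28, -10, -50, -40  ⇒  2A = -128, A = -64.
Then Σ (y_i + y_{i+1})·c_i = -58, so ȳ = -58 / (6·(-64)) = 29/192.

29/192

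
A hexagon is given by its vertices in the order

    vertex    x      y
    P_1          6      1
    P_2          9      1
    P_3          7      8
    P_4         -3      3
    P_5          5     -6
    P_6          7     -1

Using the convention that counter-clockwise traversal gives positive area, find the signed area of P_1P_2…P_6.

Σ = (-3) + (65) + (45) + (3) + (37) + (13) = 160
Signed area = Σ/2 = 80 (positive ⇒ counter-clockwise traversal).

80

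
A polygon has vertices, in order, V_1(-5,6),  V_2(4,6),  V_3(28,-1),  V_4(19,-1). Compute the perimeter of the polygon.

68

|V_1V_2| = √((9)² + (0)²) = √81 = 9
|V_2V_3| = √((24)² + (-7)²) = √625 = 25
|V_3V_4| = √((-9)² + (0)²) = √81 = 9
|V_4V_1| = √((-24)² + (7)²) = √625 = 25
Perimeter = 9 + 25 + 9 + 25 = 68.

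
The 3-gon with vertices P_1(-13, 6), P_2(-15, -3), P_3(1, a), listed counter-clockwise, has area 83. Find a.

The doubled signed area Σ (x_i y_{i+1} − x_{i+1} y_i) is linear in a.
With a=0 it equals 138; the coefficient of a is -2 (from the two edges through P_3).
So -2·a + 138 = 2·83 = 166 ⇒ a = -14.

-14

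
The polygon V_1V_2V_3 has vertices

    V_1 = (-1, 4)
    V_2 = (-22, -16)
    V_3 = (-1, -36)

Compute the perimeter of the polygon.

98

|V_1V_2| = √((-21)² + (-20)²) = √841 = 29
|V_2V_3| = √((21)² + (-20)²) = √841 = 29
|V_3V_1| = √((0)² + (40)²) = √1600 = 40
Perimeter = 29 + 29 + 40 = 98.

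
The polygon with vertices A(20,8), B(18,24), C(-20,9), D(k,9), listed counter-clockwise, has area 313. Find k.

-8

Write out the shoelace sum; only the two edges meeting at D involve k:
2·Area = [((-20)·9 − k·9) + (k·8 − 20·9)] + 978
       = -1·k + 618 = 626
⇒ k = -8.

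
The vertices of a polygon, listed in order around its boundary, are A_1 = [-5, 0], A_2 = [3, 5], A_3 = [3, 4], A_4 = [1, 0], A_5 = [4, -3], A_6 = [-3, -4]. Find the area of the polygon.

Apply the surveyor's formula: 2A = Σ (x_i·y_{i+1} − x_{i+1}·y_i), indices taken mod 6.
A_1→A_2: (-5)(5) − (3)(0) = -25
A_2→A_3: (3)(4) − (3)(5) = -3
A_3→A_4: (3)(0) − (1)(4) = -4
A_4→A_5: (1)(-3) − (4)(0) = -3
A_5→A_6: (4)(-4) − (-3)(-3) = -25
A_6→A_1: (-3)(0) − (-5)(-4) = -20
Σ = -80
Area = |Σ|/2 = 40.

40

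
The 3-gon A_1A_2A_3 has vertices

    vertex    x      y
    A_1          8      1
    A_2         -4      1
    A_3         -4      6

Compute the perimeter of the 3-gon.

|A_1A_2| = √((-12)² + (0)²) = √144 = 12
|A_2A_3| = √((0)² + (5)²) = √25 = 5
|A_3A_1| = √((12)² + (-5)²) = √169 = 13
Perimeter = 12 + 5 + 13 = 30.

30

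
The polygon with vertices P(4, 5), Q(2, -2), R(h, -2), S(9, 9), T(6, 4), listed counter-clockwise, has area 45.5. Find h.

The doubled signed area Σ (x_i y_{i+1} − x_{i+1} y_i) is linear in h.
With h=0 it equals -8; the coefficient of h is 11 (from the two edges through R).
So 11·h + -8 = 2·45.5 = 91 ⇒ h = 9.

9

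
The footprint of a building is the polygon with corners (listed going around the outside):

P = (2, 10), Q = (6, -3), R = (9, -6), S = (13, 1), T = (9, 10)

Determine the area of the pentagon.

101.5

Cross-terms: -66, -9, 87, 121, 70  ⇒  Σ = 203
Area = |Σ|/2 = 101.5.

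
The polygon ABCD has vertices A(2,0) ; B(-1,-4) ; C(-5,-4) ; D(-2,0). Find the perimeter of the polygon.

18

|AB| = √((-3)² + (-4)²) = √25 = 5
|BC| = √((-4)² + (0)²) = √16 = 4
|CD| = √((3)² + (4)²) = √25 = 5
|DA| = √((4)² + (0)²) = √16 = 4
Perimeter = 5 + 4 + 5 + 4 = 18.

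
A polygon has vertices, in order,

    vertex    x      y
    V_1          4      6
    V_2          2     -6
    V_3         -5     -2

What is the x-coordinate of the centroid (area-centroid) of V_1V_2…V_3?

1/3

Apply the shoelace (surveyor's) formula. First the cross-terms c_i = x_i·y_{i+1} − x_{i+1}·y_i:
  -36, -34, -22  ⇒  2A = -92, A = -46.
Then Σ (x_i + x_{i+1})·c_i = -92, so x̄ = -92 / (6·(-46)) = 1/3.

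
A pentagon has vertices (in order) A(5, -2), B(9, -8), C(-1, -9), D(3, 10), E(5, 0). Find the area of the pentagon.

Σ = (-22) + (-89) + (17) + (-50) + (-10) = -154
Area = |Σ|/2 = 77.

77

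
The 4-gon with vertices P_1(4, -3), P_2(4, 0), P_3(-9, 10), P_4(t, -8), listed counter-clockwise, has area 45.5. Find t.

The doubled signed area Σ (x_i y_{i+1} − x_{i+1} y_i) is linear in t.
With t=0 it equals 156; the coefficient of t is -13 (from the two edges through P_4).
So -13·t + 156 = 2·45.5 = 91 ⇒ t = 5.

5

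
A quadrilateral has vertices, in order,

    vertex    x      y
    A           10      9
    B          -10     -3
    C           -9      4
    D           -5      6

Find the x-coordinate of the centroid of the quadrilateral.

-204/73

Apply Gauss's area formula. First the cross-terms c_i = x_i·y_{i+1} − x_{i+1}·y_i:
  60, -67, -34, -105  ⇒  2A = -146, A = -73.
Then Σ (x_i + x_{i+1})·c_i = 1224, so x̄ = 1224 / (6·(-73)) = -204/73.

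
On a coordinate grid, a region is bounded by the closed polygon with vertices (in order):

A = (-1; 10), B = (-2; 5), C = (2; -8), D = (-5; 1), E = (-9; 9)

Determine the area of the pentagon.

67

Apply Gauss's area formula: 2A = Σ (x_i·y_{i+1} − x_{i+1}·y_i), indices taken mod 5.
Σ = (15) + (6) + (-38) + (-36) + (-81) = -134
Area = |Σ|/2 = 67.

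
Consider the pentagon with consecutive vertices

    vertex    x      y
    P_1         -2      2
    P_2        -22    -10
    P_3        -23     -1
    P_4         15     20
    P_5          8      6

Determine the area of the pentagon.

Apply the surveyor's formula: 2A = Σ (x_i·y_{i+1} − x_{i+1}·y_i), indices taken mod 5.
Cross-terms: 64, -208, -445, -70, 28  ⇒  Σ = -631
Area = |Σ|/2 = 315.5.

315.5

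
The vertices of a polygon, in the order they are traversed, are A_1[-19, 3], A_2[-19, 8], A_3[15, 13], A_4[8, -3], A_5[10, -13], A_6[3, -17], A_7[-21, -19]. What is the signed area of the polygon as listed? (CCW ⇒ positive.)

Apply the surveyor's formula: 2A = Σ (x_i·y_{i+1} − x_{i+1}·y_i), indices taken mod 7.
A_1→A_2: (-19)(8) − (-19)(3) = -95
A_2→A_3: (-19)(13) − (15)(8) = -367
A_3→A_4: (15)(-3) − (8)(13) = -149
A_4→A_5: (8)(-13) − (10)(-3) = -74
A_5→A_6: (10)(-17) − (3)(-13) = -131
A_6→A_7: (3)(-19) − (-21)(-17) = -414
A_7→A_1: (-21)(3) − (-19)(-19) = -424
Σ = -1654
Signed area = Σ/2 = -827 (negative ⇒ clockwise traversal).

-827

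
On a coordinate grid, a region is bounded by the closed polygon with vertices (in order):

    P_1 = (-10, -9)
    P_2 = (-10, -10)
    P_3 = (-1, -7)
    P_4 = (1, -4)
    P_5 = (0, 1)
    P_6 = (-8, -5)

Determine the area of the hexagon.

Apply Gauss's area formula: 2A = Σ (x_i·y_{i+1} − x_{i+1}·y_i), indices taken mod 6.
Σ = (10) + (60) + (11) + (1) + (8) + (22) = 112
Area = |Σ|/2 = 56.

56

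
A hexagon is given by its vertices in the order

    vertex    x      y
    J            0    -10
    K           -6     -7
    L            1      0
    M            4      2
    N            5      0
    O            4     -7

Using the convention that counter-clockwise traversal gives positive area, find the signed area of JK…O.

-68

J→K: (0)(-7) − (-6)(-10) = -60
K→L: (-6)(0) − (1)(-7) = 7
L→M: (1)(2) − (4)(0) = 2
M→N: (4)(0) − (5)(2) = -10
N→O: (5)(-7) − (4)(0) = -35
O→J: (4)(-10) − (0)(-7) = -40
Σ = -136
Signed area = Σ/2 = -68 (negative ⇒ clockwise traversal).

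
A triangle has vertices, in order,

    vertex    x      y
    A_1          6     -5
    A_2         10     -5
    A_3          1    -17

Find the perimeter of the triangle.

|A_1A_2| = √((4)² + (0)²) = √16 = 4
|A_2A_3| = √((-9)² + (-12)²) = √225 = 15
|A_3A_1| = √((5)² + (12)²) = √169 = 13
Perimeter = 4 + 15 + 13 = 32.

32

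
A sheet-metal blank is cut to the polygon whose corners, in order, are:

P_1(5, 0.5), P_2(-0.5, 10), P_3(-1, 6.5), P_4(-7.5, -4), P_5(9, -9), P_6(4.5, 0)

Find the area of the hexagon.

128

Apply the shoelace formula: 2A = Σ (x_i·y_{i+1} − x_{i+1}·y_i), indices taken mod 6.
P_1→P_2: (5)(10) − (-0.5)(0.5) = 50.25
P_2→P_3: (-0.5)(6.5) − (-1)(10) = 6.75
P_3→P_4: (-1)(-4) − (-7.5)(6.5) = 52.75
P_4→P_5: (-7.5)(-9) − (9)(-4) = 103.5
P_5→P_6: (9)(0) − (4.5)(-9) = 40.5
P_6→P_1: (4.5)(0.5) − (5)(0) = 2.25
Σ = 256
Area = |Σ|/2 = 128.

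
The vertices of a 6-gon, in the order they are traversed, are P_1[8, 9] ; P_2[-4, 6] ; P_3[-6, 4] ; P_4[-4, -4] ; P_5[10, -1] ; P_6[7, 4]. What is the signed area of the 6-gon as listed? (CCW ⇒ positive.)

Apply Gauss's area formula: 2A = Σ (x_i·y_{i+1} − x_{i+1}·y_i), indices taken mod 6.
Cross-terms: 84, 20, 40, 44, 47, 31  ⇒  Σ = 266
Signed area = Σ/2 = 133 (positive ⇒ counter-clockwise traversal).

133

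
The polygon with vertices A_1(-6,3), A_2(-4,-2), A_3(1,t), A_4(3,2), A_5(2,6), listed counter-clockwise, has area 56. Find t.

The doubled signed area Σ (x_i y_{i+1} − x_{i+1} y_i) is linear in t.
With t=0 it equals 84; the coefficient of t is -7 (from the two edges through A_3).
So -7·t + 84 = 2·56 = 112 ⇒ t = -4.

-4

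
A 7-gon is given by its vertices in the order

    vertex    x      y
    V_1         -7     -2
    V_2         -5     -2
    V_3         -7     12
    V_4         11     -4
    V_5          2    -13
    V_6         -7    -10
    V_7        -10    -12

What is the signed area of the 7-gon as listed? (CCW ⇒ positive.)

-250

V_1→V_2: (-7)(-2) − (-5)(-2) = 4
V_2→V_3: (-5)(12) − (-7)(-2) = -74
V_3→V_4: (-7)(-4) − (11)(12) = -104
V_4→V_5: (11)(-13) − (2)(-4) = -135
V_5→V_6: (2)(-10) − (-7)(-13) = -111
V_6→V_7: (-7)(-12) − (-10)(-10) = -16
V_7→V_1: (-10)(-2) − (-7)(-12) = -64
Σ = -500
Signed area = Σ/2 = -250 (negative ⇒ clockwise traversal).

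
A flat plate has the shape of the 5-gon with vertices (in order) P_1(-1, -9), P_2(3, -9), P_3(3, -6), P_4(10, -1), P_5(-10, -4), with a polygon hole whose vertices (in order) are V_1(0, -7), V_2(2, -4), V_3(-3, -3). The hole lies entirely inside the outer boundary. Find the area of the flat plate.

60.5

Outer boundary:
P_1→P_2: (-1)(-9) − (3)(-9) = 36
P_2→P_3: (3)(-6) − (3)(-9) = 9
P_3→P_4: (3)(-1) − (10)(-6) = 57
P_4→P_5: (10)(-4) − (-10)(-1) = -50
P_5→P_1: (-10)(-9) − (-1)(-4) = 86
Σ = 138
Area = |Σ|/2 = 69.
Hole:
Σ = (14) + (-18) + (21) = 17
Area = |Σ|/2 = 8.5.
Net area = 69 − 8.5 = 60.5.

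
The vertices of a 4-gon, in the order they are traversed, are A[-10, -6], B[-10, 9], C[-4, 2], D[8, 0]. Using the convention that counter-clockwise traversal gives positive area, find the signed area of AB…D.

Σ = (-150) + (16) + (-16) + (-48) = -198
Signed area = Σ/2 = -99 (negative ⇒ clockwise traversal).

-99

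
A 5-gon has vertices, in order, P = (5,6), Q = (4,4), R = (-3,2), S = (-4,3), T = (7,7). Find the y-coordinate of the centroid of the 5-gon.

4

Apply the surveyor's formula. First the cross-terms c_i = x_i·y_{i+1} − x_{i+1}·y_i:
  -4, 20, -1, -49, 7  ⇒  2A = -27, A = -13.5.
Then Σ (y_i + y_{i+1})·c_i = -324, so ȳ = -324 / (6·(-13.5)) = 4.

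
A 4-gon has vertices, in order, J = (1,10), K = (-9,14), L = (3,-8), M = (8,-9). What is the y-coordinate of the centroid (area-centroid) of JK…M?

178/65

Apply the shoelace formula. First the cross-terms c_i = x_i·y_{i+1} − x_{i+1}·y_i:
  104, 30, 37, 89  ⇒  2A = 260, A = 130.
Then Σ (y_i + y_{i+1})·c_i = 2136, so ȳ = 2136 / (6·130) = 178/65.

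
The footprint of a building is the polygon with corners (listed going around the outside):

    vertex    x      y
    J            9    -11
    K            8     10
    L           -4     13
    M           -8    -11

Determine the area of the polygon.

328.5

Σ = (178) + (144) + (148) + (187) = 657
Area = |Σ|/2 = 328.5.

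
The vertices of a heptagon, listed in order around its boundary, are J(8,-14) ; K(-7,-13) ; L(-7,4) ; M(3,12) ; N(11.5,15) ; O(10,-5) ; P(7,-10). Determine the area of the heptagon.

Cross-terms: -202, -119, -96, -93, -207.5, -65, -18  ⇒  Σ = -800.5
Area = |Σ|/2 = 400.25.

400.25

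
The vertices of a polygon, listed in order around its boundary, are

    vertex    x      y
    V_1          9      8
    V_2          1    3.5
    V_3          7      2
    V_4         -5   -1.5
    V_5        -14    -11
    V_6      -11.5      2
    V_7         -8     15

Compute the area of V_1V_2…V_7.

237.75

V_1→V_2: (9)(3.5) − (1)(8) = 23.5
V_2→V_3: (1)(2) − (7)(3.5) = -22.5
V_3→V_4: (7)(-1.5) − (-5)(2) = -0.5
V_4→V_5: (-5)(-11) − (-14)(-1.5) = 34
V_5→V_6: (-14)(2) − (-11.5)(-11) = -154.5
V_6→V_7: (-11.5)(15) − (-8)(2) = -156.5
V_7→V_1: (-8)(8) − (9)(15) = -199
Σ = -475.5
Area = |Σ|/2 = 237.75.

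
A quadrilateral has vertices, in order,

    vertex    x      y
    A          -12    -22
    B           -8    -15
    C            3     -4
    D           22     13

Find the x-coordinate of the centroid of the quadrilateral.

Apply Gauss's area formula. First the cross-terms c_i = x_i·y_{i+1} − x_{i+1}·y_i:
  4, 77, 127, -328  ⇒  2A = -120, A = -60.
Then Σ (x_i + x_{i+1})·c_i = -570, so x̄ = -570 / (6·(-60)) = 19/12.

19/12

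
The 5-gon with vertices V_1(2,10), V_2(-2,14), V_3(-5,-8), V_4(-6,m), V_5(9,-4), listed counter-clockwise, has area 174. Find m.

The doubled signed area Σ (x_i y_{i+1} − x_{i+1} y_i) is linear in m.
With m=0 it equals 208; the coefficient of m is -14 (from the two edges through V_4).
So -14·m + 208 = 2·174 = 348 ⇒ m = -10.

-10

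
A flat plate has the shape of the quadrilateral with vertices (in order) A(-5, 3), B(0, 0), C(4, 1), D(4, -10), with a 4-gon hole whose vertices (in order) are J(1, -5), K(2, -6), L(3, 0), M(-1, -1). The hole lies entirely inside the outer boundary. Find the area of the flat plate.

28.5

Outer boundary:
Apply the shoelace (surveyor's) formula: 2A = Σ (x_i·y_{i+1} − x_{i+1}·y_i), indices taken mod 4.
Σ = (0) + (0) + (-44) + (-38) = -82
Area = |Σ|/2 = 41.
Hole:
Cross-terms: 4, 18, -3, 6  ⇒  Σ = 25
Area = |Σ|/2 = 12.5.
Net area = 41 − 12.5 = 28.5.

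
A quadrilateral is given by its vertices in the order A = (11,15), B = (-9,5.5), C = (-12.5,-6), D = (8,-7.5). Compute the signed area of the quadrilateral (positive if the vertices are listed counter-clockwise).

331.25

Apply the shoelace (surveyor's) formula: 2A = Σ (x_i·y_{i+1} − x_{i+1}·y_i), indices taken mod 4.
Cross-terms: 195.5, 122.75, 141.75, 202.5  ⇒  Σ = 662.5
Signed area = Σ/2 = 331.25 (positive ⇒ counter-clockwise traversal).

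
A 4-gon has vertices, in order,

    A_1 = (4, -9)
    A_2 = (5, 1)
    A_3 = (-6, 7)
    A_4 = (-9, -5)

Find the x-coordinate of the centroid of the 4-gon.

Apply the shoelace formula. First the cross-terms c_i = x_i·y_{i+1} − x_{i+1}·y_i:
  49, 41, 93, 101  ⇒  2A = 284, A = 142.
Then Σ (x_i + x_{i+1})·c_i = -1500, so x̄ = -1500 / (6·142) = -125/71.

-125/71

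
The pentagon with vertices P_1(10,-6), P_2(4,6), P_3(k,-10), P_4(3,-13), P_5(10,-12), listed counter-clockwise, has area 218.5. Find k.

The doubled signed area Σ (x_i y_{i+1} − x_{i+1} y_i) is linear in k.
With k=0 it equals 228; the coefficient of k is -19 (from the two edges through P_3).
So -19·k + 228 = 2·218.5 = 437 ⇒ k = -11.

-11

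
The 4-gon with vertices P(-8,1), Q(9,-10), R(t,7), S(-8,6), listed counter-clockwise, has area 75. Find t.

-5

The doubled signed area Σ (x_i y_{i+1} − x_{i+1} y_i) is linear in t.
With t=0 it equals 230; the coefficient of t is 16 (from the two edges through R).
So 16·t + 230 = 2·75 = 150 ⇒ t = -5.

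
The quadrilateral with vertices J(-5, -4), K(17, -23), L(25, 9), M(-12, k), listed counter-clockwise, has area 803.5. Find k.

Write out the shoelace sum; only the two edges meeting at M involve k:
2·Area = [(25·k − (-12)·9) + ((-12)·(-4) − (-5)·k)] + 911
       = 30·k + 1067 = 1607
⇒ k = 18.

18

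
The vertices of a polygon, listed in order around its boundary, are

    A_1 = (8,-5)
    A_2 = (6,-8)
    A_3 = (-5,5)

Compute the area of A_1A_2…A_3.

Apply the shoelace formula: 2A = Σ (x_i·y_{i+1} − x_{i+1}·y_i), indices taken mod 3.
Σ = (-34) + (-10) + (-15) = -59
Area = |Σ|/2 = 29.5.

29.5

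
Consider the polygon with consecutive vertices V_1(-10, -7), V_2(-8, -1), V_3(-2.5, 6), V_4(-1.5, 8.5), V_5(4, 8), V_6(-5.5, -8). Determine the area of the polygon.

92.125

Apply Gauss's area formula: 2A = Σ (x_i·y_{i+1} − x_{i+1}·y_i), indices taken mod 6.
V_1→V_2: (-10)(-1) − (-8)(-7) = -46
V_2→V_3: (-8)(6) − (-2.5)(-1) = -50.5
V_3→V_4: (-2.5)(8.5) − (-1.5)(6) = -12.25
V_4→V_5: (-1.5)(8) − (4)(8.5) = -46
V_5→V_6: (4)(-8) − (-5.5)(8) = 12
V_6→V_1: (-5.5)(-7) − (-10)(-8) = -41.5
Σ = -184.25
Area = |Σ|/2 = 92.125.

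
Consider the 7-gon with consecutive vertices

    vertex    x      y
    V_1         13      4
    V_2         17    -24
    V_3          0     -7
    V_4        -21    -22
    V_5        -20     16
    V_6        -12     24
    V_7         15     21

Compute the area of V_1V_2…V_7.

Σ = (-380) + (-119) + (-147) + (-776) + (-288) + (-612) + (-213) = -2535
Area = |Σ|/2 = 1267.5.

1267.5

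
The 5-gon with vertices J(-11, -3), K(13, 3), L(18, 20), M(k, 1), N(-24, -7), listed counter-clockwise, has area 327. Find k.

The doubled signed area Σ (x_i y_{i+1} − x_{i+1} y_i) is linear in k.
With k=0 it equals 249; the coefficient of k is -27 (from the two edges through M).
So -27·k + 249 = 2·327 = 654 ⇒ k = -15.

-15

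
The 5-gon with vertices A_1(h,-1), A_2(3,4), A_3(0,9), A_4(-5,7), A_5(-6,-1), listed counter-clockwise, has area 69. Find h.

The doubled signed area Σ (x_i y_{i+1} − x_{i+1} y_i) is linear in h.
With h=0 it equals 128; the coefficient of h is 5 (from the two edges through A_1).
So 5·h + 128 = 2·69 = 138 ⇒ h = 2.

2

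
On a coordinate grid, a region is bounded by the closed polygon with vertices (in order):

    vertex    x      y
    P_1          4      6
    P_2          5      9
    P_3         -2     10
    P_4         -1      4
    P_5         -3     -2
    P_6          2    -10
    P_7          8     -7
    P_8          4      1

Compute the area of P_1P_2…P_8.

Apply Gauss's area formula: 2A = Σ (x_i·y_{i+1} − x_{i+1}·y_i), indices taken mod 8.
P_1→P_2: (4)(9) − (5)(6) = 6
P_2→P_3: (5)(10) − (-2)(9) = 68
P_3→P_4: (-2)(4) − (-1)(10) = 2
P_4→P_5: (-1)(-2) − (-3)(4) = 14
P_5→P_6: (-3)(-10) − (2)(-2) = 34
P_6→P_7: (2)(-7) − (8)(-10) = 66
P_7→P_8: (8)(1) − (4)(-7) = 36
P_8→P_1: (4)(6) − (4)(1) = 20
Σ = 246
Area = |Σ|/2 = 123.

123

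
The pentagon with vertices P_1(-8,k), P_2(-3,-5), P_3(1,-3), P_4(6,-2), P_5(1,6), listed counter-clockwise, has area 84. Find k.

3

The doubled signed area Σ (x_i y_{i+1} − x_{i+1} y_i) is linear in k.
With k=0 it equals 156; the coefficient of k is 4 (from the two edges through P_1).
So 4·k + 156 = 2·84 = 168 ⇒ k = 3.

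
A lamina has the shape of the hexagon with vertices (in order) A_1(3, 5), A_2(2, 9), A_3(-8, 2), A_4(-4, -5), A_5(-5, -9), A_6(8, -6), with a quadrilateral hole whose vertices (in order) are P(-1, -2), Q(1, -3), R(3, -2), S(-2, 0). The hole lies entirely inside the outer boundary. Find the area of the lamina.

Outer boundary:
Apply the shoelace formula: 2A = Σ (x_i·y_{i+1} − x_{i+1}·y_i), indices taken mod 6.
Σ = (17) + (76) + (48) + (11) + (102) + (58) = 312
Area = |Σ|/2 = 156.
Hole:
Apply the surveyor's formula: 2A = Σ (x_i·y_{i+1} − x_{i+1}·y_i), indices taken mod 4.
P→Q: (-1)(-3) − (1)(-2) = 5
Q→R: (1)(-2) − (3)(-3) = 7
R→S: (3)(0) − (-2)(-2) = -4
S→P: (-2)(-2) − (-1)(0) = 4
Σ = 12
Area = |Σ|/2 = 6.
Net area = 156 − 6 = 150.

150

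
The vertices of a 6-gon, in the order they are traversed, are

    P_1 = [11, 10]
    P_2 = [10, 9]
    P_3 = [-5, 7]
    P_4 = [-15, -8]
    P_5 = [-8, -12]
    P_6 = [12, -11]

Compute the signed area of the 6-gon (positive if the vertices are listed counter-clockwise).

424

Apply Gauss's area formula: 2A = Σ (x_i·y_{i+1} − x_{i+1}·y_i), indices taken mod 6.
P_1→P_2: (11)(9) − (10)(10) = -1
P_2→P_3: (10)(7) − (-5)(9) = 115
P_3→P_4: (-5)(-8) − (-15)(7) = 145
P_4→P_5: (-15)(-12) − (-8)(-8) = 116
P_5→P_6: (-8)(-11) − (12)(-12) = 232
P_6→P_1: (12)(10) − (11)(-11) = 241
Σ = 848
Signed area = Σ/2 = 424 (positive ⇒ counter-clockwise traversal).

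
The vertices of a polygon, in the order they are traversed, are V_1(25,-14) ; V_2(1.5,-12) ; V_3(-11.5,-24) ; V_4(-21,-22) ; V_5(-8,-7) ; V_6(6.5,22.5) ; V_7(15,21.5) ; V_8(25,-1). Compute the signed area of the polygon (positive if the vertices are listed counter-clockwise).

-971.375

Σ = (-279) + (-174) + (-251) + (-29) + (-134.5) + (-197.75) + (-552.5) + (-325) = -1942.75
Signed area = Σ/2 = -971.375 (negative ⇒ clockwise traversal).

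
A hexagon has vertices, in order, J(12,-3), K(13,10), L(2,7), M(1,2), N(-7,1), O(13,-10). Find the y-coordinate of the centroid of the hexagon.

193/285

Apply the shoelace (surveyor's) formula. First the cross-terms c_i = x_i·y_{i+1} − x_{i+1}·y_i:
  159, 71, -3, 15, 57, 81  ⇒  2A = 380, A = 190.
Then Σ (y_i + y_{i+1})·c_i = 772, so ȳ = 772 / (6·190) = 193/285.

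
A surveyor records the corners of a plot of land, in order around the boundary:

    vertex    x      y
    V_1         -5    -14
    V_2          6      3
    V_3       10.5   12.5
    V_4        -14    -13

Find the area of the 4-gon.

141

Apply the surveyor's formula: 2A = Σ (x_i·y_{i+1} − x_{i+1}·y_i), indices taken mod 4.
V_1→V_2: (-5)(3) − (6)(-14) = 69
V_2→V_3: (6)(12.5) − (10.5)(3) = 43.5
V_3→V_4: (10.5)(-13) − (-14)(12.5) = 38.5
V_4→V_1: (-14)(-14) − (-5)(-13) = 131
Σ = 282
Area = |Σ|/2 = 141.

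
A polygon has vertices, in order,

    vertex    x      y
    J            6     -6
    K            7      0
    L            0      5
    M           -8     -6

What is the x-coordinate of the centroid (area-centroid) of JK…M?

101/201

Apply Gauss's area formula. First the cross-terms c_i = x_i·y_{i+1} − x_{i+1}·y_i:
  42, 35, 40, 84  ⇒  2A = 201, A = 100.5.
Then Σ (x_i + x_{i+1})·c_i = 303, so x̄ = 303 / (6·100.5) = 101/201.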